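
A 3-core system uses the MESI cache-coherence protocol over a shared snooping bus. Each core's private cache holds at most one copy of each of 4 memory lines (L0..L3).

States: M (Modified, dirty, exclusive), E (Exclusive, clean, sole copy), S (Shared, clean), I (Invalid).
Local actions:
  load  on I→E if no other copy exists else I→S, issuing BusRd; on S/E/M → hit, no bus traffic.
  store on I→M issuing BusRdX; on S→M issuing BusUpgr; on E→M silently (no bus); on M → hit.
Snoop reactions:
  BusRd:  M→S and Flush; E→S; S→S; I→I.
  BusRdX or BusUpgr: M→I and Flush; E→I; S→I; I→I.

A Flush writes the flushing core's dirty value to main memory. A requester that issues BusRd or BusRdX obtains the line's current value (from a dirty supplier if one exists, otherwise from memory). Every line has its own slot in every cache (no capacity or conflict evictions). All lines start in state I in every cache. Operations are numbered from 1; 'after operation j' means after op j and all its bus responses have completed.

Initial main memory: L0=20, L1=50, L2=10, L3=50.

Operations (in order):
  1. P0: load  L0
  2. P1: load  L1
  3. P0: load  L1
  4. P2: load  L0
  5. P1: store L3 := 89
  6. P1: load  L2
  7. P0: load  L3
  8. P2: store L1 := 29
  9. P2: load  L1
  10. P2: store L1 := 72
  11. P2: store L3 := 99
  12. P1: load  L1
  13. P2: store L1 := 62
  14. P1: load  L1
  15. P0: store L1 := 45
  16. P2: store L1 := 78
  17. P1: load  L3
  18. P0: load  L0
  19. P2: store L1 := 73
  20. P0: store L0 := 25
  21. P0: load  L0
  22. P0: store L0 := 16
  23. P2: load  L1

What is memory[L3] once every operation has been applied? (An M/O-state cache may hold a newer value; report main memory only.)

memory[L3] = 99

1. P0: load  L0  bus=[BusRd]  L0: P0=E P1=I P2=I  mem[L0]=20
2. P1: load  L1  bus=[BusRd]  L1: P0=I P1=E P2=I  mem[L1]=50
3. P0: load  L1  bus=[BusRd]  L1: P0=S P1=S P2=I  mem[L1]=50
4. P2: load  L0  bus=[BusRd]  L0: P0=S P1=I P2=S  mem[L0]=20
5. P1: store L3 := 89  bus=[BusRdX]  L3: P0=I P1=M P2=I  mem[L3]=50
6. P1: load  L2  bus=[BusRd]  L2: P0=I P1=E P2=I  mem[L2]=10
7. P0: load  L3  bus=[BusRd,Flush]  L3: P0=S P1=S P2=I  mem[L3]=89
8. P2: store L1 := 29  bus=[BusRdX]  L1: P0=I P1=I P2=M  mem[L1]=50
9. P2: load  L1  bus=[-]  L1: P0=I P1=I P2=M  mem[L1]=50
10. P2: store L1 := 72  bus=[-]  L1: P0=I P1=I P2=M  mem[L1]=50
11. P2: store L3 := 99  bus=[BusRdX]  L3: P0=I P1=I P2=M  mem[L3]=89
12. P1: load  L1  bus=[BusRd,Flush]  L1: P0=I P1=S P2=S  mem[L1]=72
13. P2: store L1 := 62  bus=[BusUpgr]  L1: P0=I P1=I P2=M  mem[L1]=72
14. P1: load  L1  bus=[BusRd,Flush]  L1: P0=I P1=S P2=S  mem[L1]=62
15. P0: store L1 := 45  bus=[BusRdX]  L1: P0=M P1=I P2=I  mem[L1]=62
16. P2: store L1 := 78  bus=[BusRdX,Flush]  L1: P0=I P1=I P2=M  mem[L1]=45
17. P1: load  L3  bus=[BusRd,Flush]  L3: P0=I P1=S P2=S  mem[L3]=99
18. P0: load  L0  bus=[-]  L0: P0=S P1=I P2=S  mem[L0]=20
19. P2: store L1 := 73  bus=[-]  L1: P0=I P1=I P2=M  mem[L1]=45
20. P0: store L0 := 25  bus=[BusUpgr]  L0: P0=M P1=I P2=I  mem[L0]=20
21. P0: load  L0  bus=[-]  L0: P0=M P1=I P2=I  mem[L0]=20
22. P0: store L0 := 16  bus=[-]  L0: P0=M P1=I P2=I  mem[L0]=20
23. P2: load  L1  bus=[-]  L1: P0=I P1=I P2=M  mem[L1]=45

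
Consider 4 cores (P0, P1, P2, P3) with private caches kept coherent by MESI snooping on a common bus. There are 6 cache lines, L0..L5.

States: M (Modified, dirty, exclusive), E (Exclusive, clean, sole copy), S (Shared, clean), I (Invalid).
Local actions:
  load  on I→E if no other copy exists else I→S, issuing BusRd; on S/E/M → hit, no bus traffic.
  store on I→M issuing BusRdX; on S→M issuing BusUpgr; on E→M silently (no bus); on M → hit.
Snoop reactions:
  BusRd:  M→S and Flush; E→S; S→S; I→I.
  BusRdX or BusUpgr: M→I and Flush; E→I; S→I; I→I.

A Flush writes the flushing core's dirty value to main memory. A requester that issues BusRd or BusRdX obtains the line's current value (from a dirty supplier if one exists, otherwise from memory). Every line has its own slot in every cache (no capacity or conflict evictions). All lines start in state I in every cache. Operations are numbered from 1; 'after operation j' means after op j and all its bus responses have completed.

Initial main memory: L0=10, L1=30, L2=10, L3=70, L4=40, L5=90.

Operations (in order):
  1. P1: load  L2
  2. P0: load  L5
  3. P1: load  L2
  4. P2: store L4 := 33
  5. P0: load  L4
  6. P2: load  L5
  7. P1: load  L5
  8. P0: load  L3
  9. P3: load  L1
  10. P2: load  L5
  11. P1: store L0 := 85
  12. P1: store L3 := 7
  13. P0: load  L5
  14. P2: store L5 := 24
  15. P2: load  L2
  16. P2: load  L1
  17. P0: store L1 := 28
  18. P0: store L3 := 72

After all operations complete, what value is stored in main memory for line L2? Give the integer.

memory[L2] = 10

  op1 P1: load  L2 → I/E/I/I on L2; bus BusRd; mem=10
  op2 P0: load  L5 → E/I/I/I on L5; bus BusRd; mem=90
  op3 P1: load  L2 → I/E/I/I on L2; bus (none); mem=10
  op4 P2: store L4 := 33 → I/I/M/I on L4; bus BusRdX; mem=40
  op5 P0: load  L4 → S/I/S/I on L4; bus BusRd Flush; mem=33
  op6 P2: load  L5 → S/I/S/I on L5; bus BusRd; mem=90
  op7 P1: load  L5 → S/S/S/I on L5; bus BusRd; mem=90
  op8 P0: load  L3 → E/I/I/I on L3; bus BusRd; mem=70
  op9 P3: load  L1 → I/I/I/E on L1; bus BusRd; mem=30
  op10 P2: load  L5 → S/S/S/I on L5; bus (none); mem=90
  op11 P1: store L0 := 85 → I/M/I/I on L0; bus BusRdX; mem=10
  op12 P1: store L3 := 7 → I/M/I/I on L3; bus BusRdX; mem=70
  op13 P0: load  L5 → S/S/S/I on L5; bus (none); mem=90
  op14 P2: store L5 := 24 → I/I/M/I on L5; bus BusUpgr; mem=90
  op15 P2: load  L2 → I/S/S/I on L2; bus BusRd; mem=10
  op16 P2: load  L1 → I/I/S/S on L1; bus BusRd; mem=30
  op17 P0: store L1 := 28 → M/I/I/I on L1; bus BusRdX; mem=30
  op18 P0: store L3 := 72 → M/I/I/I on L3; bus BusRdX Flush; mem=7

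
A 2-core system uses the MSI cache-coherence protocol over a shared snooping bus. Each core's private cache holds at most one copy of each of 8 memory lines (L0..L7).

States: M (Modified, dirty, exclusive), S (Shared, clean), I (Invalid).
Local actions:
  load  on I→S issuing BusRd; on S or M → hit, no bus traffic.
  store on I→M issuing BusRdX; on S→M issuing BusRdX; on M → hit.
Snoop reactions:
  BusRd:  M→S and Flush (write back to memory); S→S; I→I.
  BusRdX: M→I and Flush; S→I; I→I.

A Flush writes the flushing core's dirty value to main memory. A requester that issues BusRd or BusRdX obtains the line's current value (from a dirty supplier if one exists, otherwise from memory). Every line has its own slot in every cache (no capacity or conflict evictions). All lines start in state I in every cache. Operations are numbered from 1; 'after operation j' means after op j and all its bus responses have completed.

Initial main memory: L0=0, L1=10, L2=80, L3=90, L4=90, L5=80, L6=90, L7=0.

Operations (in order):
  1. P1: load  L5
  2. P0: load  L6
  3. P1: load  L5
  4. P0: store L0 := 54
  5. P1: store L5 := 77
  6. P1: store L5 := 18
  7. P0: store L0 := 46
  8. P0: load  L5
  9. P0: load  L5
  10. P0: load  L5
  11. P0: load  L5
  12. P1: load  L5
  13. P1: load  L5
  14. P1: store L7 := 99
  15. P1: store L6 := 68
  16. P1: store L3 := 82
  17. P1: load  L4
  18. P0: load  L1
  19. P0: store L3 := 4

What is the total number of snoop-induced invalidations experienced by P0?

invalidations = 1

[1] P1: load  L5 | P0:I, P1:S(80) | bus: BusRd
[2] P0: load  L6 | P0:S(90), P1:I | bus: BusRd
[3] P1: load  L5 | P0:I, P1:S(80) | bus: none
[4] P0: store L0 := 54 | P0:M(54), P1:I | bus: BusRdX
[5] P1: store L5 := 77 | P0:I, P1:M(77) | bus: BusRdX
[6] P1: store L5 := 18 | P0:I, P1:M(18) | bus: none
[7] P0: store L0 := 46 | P0:M(46), P1:I | bus: none
[8] P0: load  L5 | P0:S(18), P1:S(18) | bus: BusRd,Flush
[9] P0: load  L5 | P0:S(18), P1:S(18) | bus: none
[10] P0: load  L5 | P0:S(18), P1:S(18) | bus: none
[11] P0: load  L5 | P0:S(18), P1:S(18) | bus: none
[12] P1: load  L5 | P0:S(18), P1:S(18) | bus: none
[13] P1: load  L5 | P0:S(18), P1:S(18) | bus: none
[14] P1: store L7 := 99 | P0:I, P1:M(99) | bus: BusRdX
[15] P1: store L6 := 68 | P0:I, P1:M(68) | bus: BusRdX
[16] P1: store L3 := 82 | P0:I, P1:M(82) | bus: BusRdX
[17] P1: load  L4 | P0:I, P1:S(90) | bus: BusRd
[18] P0: load  L1 | P0:S(10), P1:I | bus: BusRd
[19] P0: store L3 := 4 | P0:M(4), P1:I | bus: BusRdX,Flush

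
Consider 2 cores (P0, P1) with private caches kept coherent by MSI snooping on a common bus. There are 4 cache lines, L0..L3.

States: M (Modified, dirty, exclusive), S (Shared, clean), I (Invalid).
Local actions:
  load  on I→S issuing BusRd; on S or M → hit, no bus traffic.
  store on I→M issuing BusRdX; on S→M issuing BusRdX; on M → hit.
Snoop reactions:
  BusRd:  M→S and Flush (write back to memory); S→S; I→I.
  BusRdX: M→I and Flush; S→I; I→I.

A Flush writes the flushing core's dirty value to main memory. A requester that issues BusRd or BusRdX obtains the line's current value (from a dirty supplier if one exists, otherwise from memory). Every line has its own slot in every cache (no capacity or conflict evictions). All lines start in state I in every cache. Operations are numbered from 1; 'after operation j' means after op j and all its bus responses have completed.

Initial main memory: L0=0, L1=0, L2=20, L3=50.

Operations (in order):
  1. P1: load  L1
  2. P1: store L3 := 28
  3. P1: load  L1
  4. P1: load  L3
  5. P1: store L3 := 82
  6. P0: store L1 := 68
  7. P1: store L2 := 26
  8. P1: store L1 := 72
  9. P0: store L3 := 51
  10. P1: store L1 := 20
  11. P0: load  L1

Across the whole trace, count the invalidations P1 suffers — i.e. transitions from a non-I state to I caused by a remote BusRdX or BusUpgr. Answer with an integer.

invalidations = 2

1. P1: load  L1  bus=[BusRd]  L1: P0=I P1=S  mem[L1]=0
2. P1: store L3 := 28  bus=[BusRdX]  L3: P0=I P1=M  mem[L3]=50
3. P1: load  L1  bus=[-]  L1: P0=I P1=S  mem[L1]=0
4. P1: load  L3  bus=[-]  L3: P0=I P1=M  mem[L3]=50
5. P1: store L3 := 82  bus=[-]  L3: P0=I P1=M  mem[L3]=50
6. P0: store L1 := 68  bus=[BusRdX]  L1: P0=M P1=I  mem[L1]=0
7. P1: store L2 := 26  bus=[BusRdX]  L2: P0=I P1=M  mem[L2]=20
8. P1: store L1 := 72  bus=[BusRdX,Flush]  L1: P0=I P1=M  mem[L1]=68
9. P0: store L3 := 51  bus=[BusRdX,Flush]  L3: P0=M P1=I  mem[L3]=82
10. P1: store L1 := 20  bus=[-]  L1: P0=I P1=M  mem[L1]=68
11. P0: load  L1  bus=[BusRd,Flush]  L1: P0=S P1=S  mem[L1]=20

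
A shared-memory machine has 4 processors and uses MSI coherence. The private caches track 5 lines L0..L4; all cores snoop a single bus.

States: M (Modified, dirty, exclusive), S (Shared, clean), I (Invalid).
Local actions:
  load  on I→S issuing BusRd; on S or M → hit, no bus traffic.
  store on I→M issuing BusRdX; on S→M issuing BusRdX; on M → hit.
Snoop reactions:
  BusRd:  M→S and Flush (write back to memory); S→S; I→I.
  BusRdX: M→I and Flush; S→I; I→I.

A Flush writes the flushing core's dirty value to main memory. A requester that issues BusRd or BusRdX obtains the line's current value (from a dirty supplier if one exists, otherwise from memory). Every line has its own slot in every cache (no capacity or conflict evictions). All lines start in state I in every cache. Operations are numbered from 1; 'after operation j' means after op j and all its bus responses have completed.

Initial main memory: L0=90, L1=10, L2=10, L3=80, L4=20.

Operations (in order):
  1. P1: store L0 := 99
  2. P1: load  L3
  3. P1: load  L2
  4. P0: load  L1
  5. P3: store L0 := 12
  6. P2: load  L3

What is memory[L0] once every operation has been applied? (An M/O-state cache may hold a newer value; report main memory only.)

[1] P1: store L0 := 99 | P0:I, P1:M(99), P2:I, P3:I | bus: BusRdX
[2] P1: load  L3 | P0:I, P1:S(80), P2:I, P3:I | bus: BusRd
[3] P1: load  L2 | P0:I, P1:S(10), P2:I, P3:I | bus: BusRd
[4] P0: load  L1 | P0:S(10), P1:I, P2:I, P3:I | bus: BusRd
[5] P3: store L0 := 12 | P0:I, P1:I, P2:I, P3:M(12) | bus: BusRdX,Flush
[6] P2: load  L3 | P0:I, P1:S(80), P2:S(80), P3:I | bus: BusRd

memory[L0] = 99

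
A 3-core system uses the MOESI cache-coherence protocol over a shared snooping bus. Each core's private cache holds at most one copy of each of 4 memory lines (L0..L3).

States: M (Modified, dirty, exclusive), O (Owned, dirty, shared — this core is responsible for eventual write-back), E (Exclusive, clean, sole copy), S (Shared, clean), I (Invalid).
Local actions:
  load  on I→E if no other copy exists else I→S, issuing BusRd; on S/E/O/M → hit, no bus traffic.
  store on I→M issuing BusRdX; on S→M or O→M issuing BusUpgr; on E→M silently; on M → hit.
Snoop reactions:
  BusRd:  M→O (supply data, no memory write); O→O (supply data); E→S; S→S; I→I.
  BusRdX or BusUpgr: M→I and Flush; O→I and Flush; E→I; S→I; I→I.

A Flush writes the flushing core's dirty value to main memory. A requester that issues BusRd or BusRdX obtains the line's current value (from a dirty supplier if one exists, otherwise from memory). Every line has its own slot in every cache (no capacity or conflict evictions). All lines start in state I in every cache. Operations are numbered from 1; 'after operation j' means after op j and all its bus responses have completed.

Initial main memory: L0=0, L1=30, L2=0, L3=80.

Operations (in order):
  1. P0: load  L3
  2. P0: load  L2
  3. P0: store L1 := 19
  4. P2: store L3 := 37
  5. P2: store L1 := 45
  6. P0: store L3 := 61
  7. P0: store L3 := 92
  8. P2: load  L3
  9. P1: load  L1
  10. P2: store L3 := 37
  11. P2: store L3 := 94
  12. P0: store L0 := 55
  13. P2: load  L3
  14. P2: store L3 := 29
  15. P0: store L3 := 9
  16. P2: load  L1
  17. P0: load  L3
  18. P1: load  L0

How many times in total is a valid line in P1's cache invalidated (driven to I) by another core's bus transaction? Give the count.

  op1 P0: load  L3 → E/I/I on L3; bus BusRd; mem=80
  op2 P0: load  L2 → E/I/I on L2; bus BusRd; mem=0
  op3 P0: store L1 := 19 → M/I/I on L1; bus BusRdX; mem=30
  op4 P2: store L3 := 37 → I/I/M on L3; bus BusRdX; mem=80
  op5 P2: store L1 := 45 → I/I/M on L1; bus BusRdX Flush; mem=19
  op6 P0: store L3 := 61 → M/I/I on L3; bus BusRdX Flush; mem=37
  op7 P0: store L3 := 92 → M/I/I on L3; bus (none); mem=37
  op8 P2: load  L3 → O/I/S on L3; bus BusRd; mem=37
  op9 P1: load  L1 → I/S/O on L1; bus BusRd; mem=19
  op10 P2: store L3 := 37 → I/I/M on L3; bus BusUpgr Flush; mem=92
  op11 P2: store L3 := 94 → I/I/M on L3; bus (none); mem=92
  op12 P0: store L0 := 55 → M/I/I on L0; bus BusRdX; mem=0
  op13 P2: load  L3 → I/I/M on L3; bus (none); mem=92
  op14 P2: store L3 := 29 → I/I/M on L3; bus (none); mem=92
  op15 P0: store L3 := 9 → M/I/I on L3; bus BusRdX Flush; mem=29
  op16 P2: load  L1 → I/S/O on L1; bus (none); mem=19
  op17 P0: load  L3 → M/I/I on L3; bus (none); mem=29
  op18 P1: load  L0 → O/S/I on L0; bus BusRd; mem=0

invalidations = 0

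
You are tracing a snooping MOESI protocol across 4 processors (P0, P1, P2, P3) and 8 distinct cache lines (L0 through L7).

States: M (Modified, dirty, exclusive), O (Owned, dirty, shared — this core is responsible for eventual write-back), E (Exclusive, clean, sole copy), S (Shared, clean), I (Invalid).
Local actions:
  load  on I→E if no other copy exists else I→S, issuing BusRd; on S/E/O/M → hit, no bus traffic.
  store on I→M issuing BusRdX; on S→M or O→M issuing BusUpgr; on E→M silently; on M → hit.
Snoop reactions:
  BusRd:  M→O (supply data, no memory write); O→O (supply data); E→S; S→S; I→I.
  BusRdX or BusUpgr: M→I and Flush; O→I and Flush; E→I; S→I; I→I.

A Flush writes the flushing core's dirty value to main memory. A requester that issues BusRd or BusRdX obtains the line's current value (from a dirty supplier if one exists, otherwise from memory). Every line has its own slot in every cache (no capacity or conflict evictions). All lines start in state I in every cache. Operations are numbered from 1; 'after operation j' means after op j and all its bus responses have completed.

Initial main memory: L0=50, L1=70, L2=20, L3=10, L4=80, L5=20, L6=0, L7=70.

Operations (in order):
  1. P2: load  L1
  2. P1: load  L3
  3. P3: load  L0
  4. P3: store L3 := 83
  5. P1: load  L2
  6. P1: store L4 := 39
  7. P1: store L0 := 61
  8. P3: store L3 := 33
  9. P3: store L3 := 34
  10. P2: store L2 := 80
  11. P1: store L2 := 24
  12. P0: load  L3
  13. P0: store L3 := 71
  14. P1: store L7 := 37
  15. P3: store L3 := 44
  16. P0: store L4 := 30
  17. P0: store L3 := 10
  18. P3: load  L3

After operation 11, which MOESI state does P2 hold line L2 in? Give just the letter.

state = I

[1] P2: load  L1 | P0:I, P1:I, P2:E(70), P3:I | bus: BusRd
[2] P1: load  L3 | P0:I, P1:E(10), P2:I, P3:I | bus: BusRd
[3] P3: load  L0 | P0:I, P1:I, P2:I, P3:E(50) | bus: BusRd
[4] P3: store L3 := 83 | P0:I, P1:I, P2:I, P3:M(83) | bus: BusRdX
[5] P1: load  L2 | P0:I, P1:E(20), P2:I, P3:I | bus: BusRd
[6] P1: store L4 := 39 | P0:I, P1:M(39), P2:I, P3:I | bus: BusRdX
[7] P1: store L0 := 61 | P0:I, P1:M(61), P2:I, P3:I | bus: BusRdX
[8] P3: store L3 := 33 | P0:I, P1:I, P2:I, P3:M(33) | bus: none
[9] P3: store L3 := 34 | P0:I, P1:I, P2:I, P3:M(34) | bus: none
[10] P2: store L2 := 80 | P0:I, P1:I, P2:M(80), P3:I | bus: BusRdX
[11] P1: store L2 := 24 | P0:I, P1:M(24), P2:I, P3:I | bus: BusRdX,Flush
[12] P0: load  L3 | P0:S(34), P1:I, P2:I, P3:O(34) | bus: BusRd
[13] P0: store L3 := 71 | P0:M(71), P1:I, P2:I, P3:I | bus: BusUpgr,Flush
[14] P1: store L7 := 37 | P0:I, P1:M(37), P2:I, P3:I | bus: BusRdX
[15] P3: store L3 := 44 | P0:I, P1:I, P2:I, P3:M(44) | bus: BusRdX,Flush
[16] P0: store L4 := 30 | P0:M(30), P1:I, P2:I, P3:I | bus: BusRdX,Flush
[17] P0: store L3 := 10 | P0:M(10), P1:I, P2:I, P3:I | bus: BusRdX,Flush
[18] P3: load  L3 | P0:O(10), P1:I, P2:I, P3:S(10) | bus: BusRd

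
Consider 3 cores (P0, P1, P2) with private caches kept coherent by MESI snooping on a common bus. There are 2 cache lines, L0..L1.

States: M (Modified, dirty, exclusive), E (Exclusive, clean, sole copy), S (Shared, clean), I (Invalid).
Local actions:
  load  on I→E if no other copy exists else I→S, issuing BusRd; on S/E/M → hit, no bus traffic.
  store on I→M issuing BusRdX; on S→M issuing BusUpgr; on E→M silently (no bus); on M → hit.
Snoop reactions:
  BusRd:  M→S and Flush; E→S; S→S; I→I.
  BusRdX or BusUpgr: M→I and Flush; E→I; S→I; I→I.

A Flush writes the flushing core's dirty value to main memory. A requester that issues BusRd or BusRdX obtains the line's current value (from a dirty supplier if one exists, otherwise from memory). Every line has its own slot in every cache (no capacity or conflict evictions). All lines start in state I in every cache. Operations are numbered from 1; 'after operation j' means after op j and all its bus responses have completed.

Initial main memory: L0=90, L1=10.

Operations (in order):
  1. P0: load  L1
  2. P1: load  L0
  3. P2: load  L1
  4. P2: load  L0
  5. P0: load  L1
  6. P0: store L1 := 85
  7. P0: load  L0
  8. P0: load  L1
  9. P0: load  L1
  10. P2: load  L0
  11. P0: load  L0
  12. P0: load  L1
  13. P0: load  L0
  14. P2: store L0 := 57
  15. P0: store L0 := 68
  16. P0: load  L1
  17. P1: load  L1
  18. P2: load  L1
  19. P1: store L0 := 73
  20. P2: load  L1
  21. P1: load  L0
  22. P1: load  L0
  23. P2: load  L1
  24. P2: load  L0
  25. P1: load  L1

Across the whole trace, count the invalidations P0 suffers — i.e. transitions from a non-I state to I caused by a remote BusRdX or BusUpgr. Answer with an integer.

invalidations = 2

1. P0: load  L1  bus=[BusRd]  L1: P0=E P1=I P2=I  mem[L1]=10
2. P1: load  L0  bus=[BusRd]  L0: P0=I P1=E P2=I  mem[L0]=90
3. P2: load  L1  bus=[BusRd]  L1: P0=S P1=I P2=S  mem[L1]=10
4. P2: load  L0  bus=[BusRd]  L0: P0=I P1=S P2=S  mem[L0]=90
5. P0: load  L1  bus=[-]  L1: P0=S P1=I P2=S  mem[L1]=10
6. P0: store L1 := 85  bus=[BusUpgr]  L1: P0=M P1=I P2=I  mem[L1]=10
7. P0: load  L0  bus=[BusRd]  L0: P0=S P1=S P2=S  mem[L0]=90
8. P0: load  L1  bus=[-]  L1: P0=M P1=I P2=I  mem[L1]=10
9. P0: load  L1  bus=[-]  L1: P0=M P1=I P2=I  mem[L1]=10
10. P2: load  L0  bus=[-]  L0: P0=S P1=S P2=S  mem[L0]=90
11. P0: load  L0  bus=[-]  L0: P0=S P1=S P2=S  mem[L0]=90
12. P0: load  L1  bus=[-]  L1: P0=M P1=I P2=I  mem[L1]=10
13. P0: load  L0  bus=[-]  L0: P0=S P1=S P2=S  mem[L0]=90
14. P2: store L0 := 57  bus=[BusUpgr]  L0: P0=I P1=I P2=M  mem[L0]=90
15. P0: store L0 := 68  bus=[BusRdX,Flush]  L0: P0=M P1=I P2=I  mem[L0]=57
16. P0: load  L1  bus=[-]  L1: P0=M P1=I P2=I  mem[L1]=10
17. P1: load  L1  bus=[BusRd,Flush]  L1: P0=S P1=S P2=I  mem[L1]=85
18. P2: load  L1  bus=[BusRd]  L1: P0=S P1=S P2=S  mem[L1]=85
19. P1: store L0 := 73  bus=[BusRdX,Flush]  L0: P0=I P1=M P2=I  mem[L0]=68
20. P2: load  L1  bus=[-]  L1: P0=S P1=S P2=S  mem[L1]=85
21. P1: load  L0  bus=[-]  L0: P0=I P1=M P2=I  mem[L0]=68
22. P1: load  L0  bus=[-]  L0: P0=I P1=M P2=I  mem[L0]=68
23. P2: load  L1  bus=[-]  L1: P0=S P1=S P2=S  mem[L1]=85
24. P2: load  L0  bus=[BusRd,Flush]  L0: P0=I P1=S P2=S  mem[L0]=73
25. P1: load  L1  bus=[-]  L1: P0=S P1=S P2=S  mem[L1]=85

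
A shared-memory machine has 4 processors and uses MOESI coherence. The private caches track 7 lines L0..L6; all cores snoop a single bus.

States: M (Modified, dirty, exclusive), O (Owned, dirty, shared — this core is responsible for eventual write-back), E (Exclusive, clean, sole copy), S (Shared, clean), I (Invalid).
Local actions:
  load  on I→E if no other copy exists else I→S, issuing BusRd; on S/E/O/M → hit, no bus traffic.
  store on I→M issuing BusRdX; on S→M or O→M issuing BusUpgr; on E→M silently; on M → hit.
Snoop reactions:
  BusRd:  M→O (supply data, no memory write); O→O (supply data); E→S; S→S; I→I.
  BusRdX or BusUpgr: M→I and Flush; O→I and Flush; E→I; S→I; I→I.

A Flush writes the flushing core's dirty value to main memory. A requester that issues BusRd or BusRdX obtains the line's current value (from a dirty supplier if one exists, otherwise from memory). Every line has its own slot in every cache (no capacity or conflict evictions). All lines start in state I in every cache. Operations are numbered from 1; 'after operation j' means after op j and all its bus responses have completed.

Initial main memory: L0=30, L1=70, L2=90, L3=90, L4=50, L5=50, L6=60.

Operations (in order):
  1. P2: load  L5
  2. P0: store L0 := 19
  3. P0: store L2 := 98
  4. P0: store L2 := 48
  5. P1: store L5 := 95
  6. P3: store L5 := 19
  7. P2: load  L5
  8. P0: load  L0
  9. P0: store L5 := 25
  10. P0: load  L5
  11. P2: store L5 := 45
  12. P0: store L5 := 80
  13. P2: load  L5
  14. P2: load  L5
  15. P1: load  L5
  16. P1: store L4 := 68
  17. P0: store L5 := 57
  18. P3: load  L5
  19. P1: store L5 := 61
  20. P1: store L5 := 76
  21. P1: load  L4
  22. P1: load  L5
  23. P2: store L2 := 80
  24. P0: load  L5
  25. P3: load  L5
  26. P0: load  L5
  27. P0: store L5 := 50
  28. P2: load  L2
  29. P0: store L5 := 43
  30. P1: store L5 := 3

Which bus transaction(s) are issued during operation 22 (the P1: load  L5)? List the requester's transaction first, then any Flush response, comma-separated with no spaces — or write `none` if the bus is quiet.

[1] P2: load  L5 | P0:I, P1:I, P2:E(50), P3:I | bus: BusRd
[2] P0: store L0 := 19 | P0:M(19), P1:I, P2:I, P3:I | bus: BusRdX
[3] P0: store L2 := 98 | P0:M(98), P1:I, P2:I, P3:I | bus: BusRdX
[4] P0: store L2 := 48 | P0:M(48), P1:I, P2:I, P3:I | bus: none
[5] P1: store L5 := 95 | P0:I, P1:M(95), P2:I, P3:I | bus: BusRdX
[6] P3: store L5 := 19 | P0:I, P1:I, P2:I, P3:M(19) | bus: BusRdX,Flush
[7] P2: load  L5 | P0:I, P1:I, P2:S(19), P3:O(19) | bus: BusRd
[8] P0: load  L0 | P0:M(19), P1:I, P2:I, P3:I | bus: none
[9] P0: store L5 := 25 | P0:M(25), P1:I, P2:I, P3:I | bus: BusRdX,Flush
[10] P0: load  L5 | P0:M(25), P1:I, P2:I, P3:I | bus: none
[11] P2: store L5 := 45 | P0:I, P1:I, P2:M(45), P3:I | bus: BusRdX,Flush
[12] P0: store L5 := 80 | P0:M(80), P1:I, P2:I, P3:I | bus: BusRdX,Flush
[13] P2: load  L5 | P0:O(80), P1:I, P2:S(80), P3:I | bus: BusRd
[14] P2: load  L5 | P0:O(80), P1:I, P2:S(80), P3:I | bus: none
[15] P1: load  L5 | P0:O(80), P1:S(80), P2:S(80), P3:I | bus: BusRd
[16] P1: store L4 := 68 | P0:I, P1:M(68), P2:I, P3:I | bus: BusRdX
[17] P0: store L5 := 57 | P0:M(57), P1:I, P2:I, P3:I | bus: BusUpgr
[18] P3: load  L5 | P0:O(57), P1:I, P2:I, P3:S(57) | bus: BusRd
[19] P1: store L5 := 61 | P0:I, P1:M(61), P2:I, P3:I | bus: BusRdX,Flush
[20] P1: store L5 := 76 | P0:I, P1:M(76), P2:I, P3:I | bus: none
[21] P1: load  L4 | P0:I, P1:M(68), P2:I, P3:I | bus: none
[22] P1: load  L5 | P0:I, P1:M(76), P2:I, P3:I | bus: none
[23] P2: store L2 := 80 | P0:I, P1:I, P2:M(80), P3:I | bus: BusRdX,Flush
[24] P0: load  L5 | P0:S(76), P1:O(76), P2:I, P3:I | bus: BusRd
[25] P3: load  L5 | P0:S(76), P1:O(76), P2:I, P3:S(76) | bus: BusRd
[26] P0: load  L5 | P0:S(76), P1:O(76), P2:I, P3:S(76) | bus: none
[27] P0: store L5 := 50 | P0:M(50), P1:I, P2:I, P3:I | bus: BusUpgr,Flush
[28] P2: load  L2 | P0:I, P1:I, P2:M(80), P3:I | bus: none
[29] P0: store L5 := 43 | P0:M(43), P1:I, P2:I, P3:I | bus: none
[30] P1: store L5 := 3 | P0:I, P1:M(3), P2:I, P3:I | bus: BusRdX,Flush

bus = none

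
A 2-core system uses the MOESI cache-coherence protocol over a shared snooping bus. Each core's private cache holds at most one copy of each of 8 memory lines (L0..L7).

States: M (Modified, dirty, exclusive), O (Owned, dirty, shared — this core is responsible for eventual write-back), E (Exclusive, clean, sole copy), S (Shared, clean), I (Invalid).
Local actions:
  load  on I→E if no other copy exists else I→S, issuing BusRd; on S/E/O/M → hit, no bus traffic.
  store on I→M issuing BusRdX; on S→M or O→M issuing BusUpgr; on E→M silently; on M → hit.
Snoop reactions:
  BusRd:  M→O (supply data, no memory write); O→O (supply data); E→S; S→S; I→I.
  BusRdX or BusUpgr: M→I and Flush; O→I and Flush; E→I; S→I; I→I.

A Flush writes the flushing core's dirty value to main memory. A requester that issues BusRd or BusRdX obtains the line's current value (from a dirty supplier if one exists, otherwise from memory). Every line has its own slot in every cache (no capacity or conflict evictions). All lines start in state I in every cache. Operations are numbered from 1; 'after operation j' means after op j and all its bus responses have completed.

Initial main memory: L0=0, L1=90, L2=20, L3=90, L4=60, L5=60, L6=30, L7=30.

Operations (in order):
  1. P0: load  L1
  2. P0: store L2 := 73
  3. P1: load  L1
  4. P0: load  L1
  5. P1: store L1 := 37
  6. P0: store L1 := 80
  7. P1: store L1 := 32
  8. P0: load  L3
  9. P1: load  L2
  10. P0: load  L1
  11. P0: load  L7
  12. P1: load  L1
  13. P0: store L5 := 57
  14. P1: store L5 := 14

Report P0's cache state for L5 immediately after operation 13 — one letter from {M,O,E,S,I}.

step 1: P0: load  L1  ⟶  EI  (L1)  txn=BusRd  M[L1]=90
step 2: P0: store L2 := 73  ⟶  MI  (L2)  txn=BusRdX  M[L2]=20
step 3: P1: load  L1  ⟶  SS  (L1)  txn=BusRd  M[L1]=90
step 4: P0: load  L1  ⟶  SS  (L1)  txn=∅  M[L1]=90
step 5: P1: store L1 := 37  ⟶  IM  (L1)  txn=BusUpgr  M[L1]=90
step 6: P0: store L1 := 80  ⟶  MI  (L1)  txn=BusRdX+Flush  M[L1]=37
step 7: P1: store L1 := 32  ⟶  IM  (L1)  txn=BusRdX+Flush  M[L1]=80
step 8: P0: load  L3  ⟶  EI  (L3)  txn=BusRd  M[L3]=90
step 9: P1: load  L2  ⟶  OS  (L2)  txn=BusRd  M[L2]=20
step 10: P0: load  L1  ⟶  SO  (L1)  txn=BusRd  M[L1]=80
step 11: P0: load  L7  ⟶  EI  (L7)  txn=BusRd  M[L7]=30
step 12: P1: load  L1  ⟶  SO  (L1)  txn=∅  M[L1]=80
step 13: P0: store L5 := 57  ⟶  MI  (L5)  txn=BusRdX  M[L5]=60
step 14: P1: store L5 := 14  ⟶  IM  (L5)  txn=BusRdX+Flush  M[L5]=57

state = M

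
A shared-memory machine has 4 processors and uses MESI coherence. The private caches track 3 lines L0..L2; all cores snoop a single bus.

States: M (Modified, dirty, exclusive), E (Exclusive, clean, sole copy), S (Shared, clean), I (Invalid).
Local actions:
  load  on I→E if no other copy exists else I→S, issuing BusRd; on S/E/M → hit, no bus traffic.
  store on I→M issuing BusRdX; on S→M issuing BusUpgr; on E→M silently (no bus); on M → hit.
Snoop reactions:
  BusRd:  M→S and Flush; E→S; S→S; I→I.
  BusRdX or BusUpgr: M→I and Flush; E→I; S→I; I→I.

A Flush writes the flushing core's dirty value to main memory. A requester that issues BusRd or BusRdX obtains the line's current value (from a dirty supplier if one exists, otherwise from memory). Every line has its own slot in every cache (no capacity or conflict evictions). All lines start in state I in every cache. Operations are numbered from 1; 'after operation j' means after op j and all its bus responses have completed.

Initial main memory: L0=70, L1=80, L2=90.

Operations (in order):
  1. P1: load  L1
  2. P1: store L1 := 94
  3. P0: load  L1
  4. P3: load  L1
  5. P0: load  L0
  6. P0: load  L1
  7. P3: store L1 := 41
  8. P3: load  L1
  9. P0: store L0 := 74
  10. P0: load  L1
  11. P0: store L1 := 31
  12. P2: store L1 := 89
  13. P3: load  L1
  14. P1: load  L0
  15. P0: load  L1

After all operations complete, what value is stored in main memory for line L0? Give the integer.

1. P1: load  L1  bus=[BusRd]  L1: P0=I P1=E P2=I P3=I  mem[L1]=80
2. P1: store L1 := 94  bus=[-]  L1: P0=I P1=M P2=I P3=I  mem[L1]=80
3. P0: load  L1  bus=[BusRd,Flush]  L1: P0=S P1=S P2=I P3=I  mem[L1]=94
4. P3: load  L1  bus=[BusRd]  L1: P0=S P1=S P2=I P3=S  mem[L1]=94
5. P0: load  L0  bus=[BusRd]  L0: P0=E P1=I P2=I P3=I  mem[L0]=70
6. P0: load  L1  bus=[-]  L1: P0=S P1=S P2=I P3=S  mem[L1]=94
7. P3: store L1 := 41  bus=[BusUpgr]  L1: P0=I P1=I P2=I P3=M  mem[L1]=94
8. P3: load  L1  bus=[-]  L1: P0=I P1=I P2=I P3=M  mem[L1]=94
9. P0: store L0 := 74  bus=[-]  L0: P0=M P1=I P2=I P3=I  mem[L0]=70
10. P0: load  L1  bus=[BusRd,Flush]  L1: P0=S P1=I P2=I P3=S  mem[L1]=41
11. P0: store L1 := 31  bus=[BusUpgr]  L1: P0=M P1=I P2=I P3=I  mem[L1]=41
12. P2: store L1 := 89  bus=[BusRdX,Flush]  L1: P0=I P1=I P2=M P3=I  mem[L1]=31
13. P3: load  L1  bus=[BusRd,Flush]  L1: P0=I P1=I P2=S P3=S  mem[L1]=89
14. P1: load  L0  bus=[BusRd,Flush]  L0: P0=S P1=S P2=I P3=I  mem[L0]=74
15. P0: load  L1  bus=[BusRd]  L1: P0=S P1=I P2=S P3=S  mem[L1]=89

memory[L0] = 74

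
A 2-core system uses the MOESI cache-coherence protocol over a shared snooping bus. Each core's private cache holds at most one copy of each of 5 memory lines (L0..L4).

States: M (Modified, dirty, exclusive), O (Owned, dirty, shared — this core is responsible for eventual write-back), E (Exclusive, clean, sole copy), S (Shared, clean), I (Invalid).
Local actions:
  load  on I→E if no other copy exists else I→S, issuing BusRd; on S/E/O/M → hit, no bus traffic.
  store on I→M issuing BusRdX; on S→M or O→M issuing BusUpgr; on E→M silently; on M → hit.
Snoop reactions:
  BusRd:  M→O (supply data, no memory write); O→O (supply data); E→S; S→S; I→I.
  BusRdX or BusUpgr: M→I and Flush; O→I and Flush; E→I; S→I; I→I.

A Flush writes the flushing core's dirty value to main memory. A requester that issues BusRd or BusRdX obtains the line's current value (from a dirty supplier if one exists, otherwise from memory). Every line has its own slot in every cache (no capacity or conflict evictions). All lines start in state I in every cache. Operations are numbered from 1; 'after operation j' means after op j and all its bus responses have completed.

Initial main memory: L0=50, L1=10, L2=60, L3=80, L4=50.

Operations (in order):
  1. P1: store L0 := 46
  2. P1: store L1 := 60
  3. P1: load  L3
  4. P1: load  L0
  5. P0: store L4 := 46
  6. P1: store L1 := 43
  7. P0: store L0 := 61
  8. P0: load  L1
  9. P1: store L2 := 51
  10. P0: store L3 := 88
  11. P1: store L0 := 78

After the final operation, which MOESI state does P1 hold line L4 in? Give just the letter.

state = I

[1] P1: store L0 := 46 | P0:I, P1:M(46) | bus: BusRdX
[2] P1: store L1 := 60 | P0:I, P1:M(60) | bus: BusRdX
[3] P1: load  L3 | P0:I, P1:E(80) | bus: BusRd
[4] P1: load  L0 | P0:I, P1:M(46) | bus: none
[5] P0: store L4 := 46 | P0:M(46), P1:I | bus: BusRdX
[6] P1: store L1 := 43 | P0:I, P1:M(43) | bus: none
[7] P0: store L0 := 61 | P0:M(61), P1:I | bus: BusRdX,Flush
[8] P0: load  L1 | P0:S(43), P1:O(43) | bus: BusRd
[9] P1: store L2 := 51 | P0:I, P1:M(51) | bus: BusRdX
[10] P0: store L3 := 88 | P0:M(88), P1:I | bus: BusRdX
[11] P1: store L0 := 78 | P0:I, P1:M(78) | bus: BusRdX,Flush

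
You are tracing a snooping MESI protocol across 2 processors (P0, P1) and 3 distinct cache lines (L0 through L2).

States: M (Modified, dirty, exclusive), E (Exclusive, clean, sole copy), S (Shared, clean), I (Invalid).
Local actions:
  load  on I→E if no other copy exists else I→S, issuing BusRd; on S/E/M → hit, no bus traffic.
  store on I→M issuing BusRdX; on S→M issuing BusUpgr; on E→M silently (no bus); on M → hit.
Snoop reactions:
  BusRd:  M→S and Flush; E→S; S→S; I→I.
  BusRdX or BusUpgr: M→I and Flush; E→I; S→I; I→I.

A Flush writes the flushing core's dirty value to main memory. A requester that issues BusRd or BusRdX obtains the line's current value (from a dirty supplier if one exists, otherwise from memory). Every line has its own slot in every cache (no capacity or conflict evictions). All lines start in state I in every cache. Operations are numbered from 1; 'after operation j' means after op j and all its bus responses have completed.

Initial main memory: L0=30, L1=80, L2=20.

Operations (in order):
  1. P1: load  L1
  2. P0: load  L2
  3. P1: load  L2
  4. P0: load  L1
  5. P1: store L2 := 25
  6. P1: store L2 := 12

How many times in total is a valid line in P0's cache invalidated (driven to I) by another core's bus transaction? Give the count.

invalidations = 1

1. P1: load  L1  bus=[BusRd]  L1: P0=I P1=E  mem[L1]=80
2. P0: load  L2  bus=[BusRd]  L2: P0=E P1=I  mem[L2]=20
3. P1: load  L2  bus=[BusRd]  L2: P0=S P1=S  mem[L2]=20
4. P0: load  L1  bus=[BusRd]  L1: P0=S P1=S  mem[L1]=80
5. P1: store L2 := 25  bus=[BusUpgr]  L2: P0=I P1=M  mem[L2]=20
6. P1: store L2 := 12  bus=[-]  L2: P0=I P1=M  mem[L2]=20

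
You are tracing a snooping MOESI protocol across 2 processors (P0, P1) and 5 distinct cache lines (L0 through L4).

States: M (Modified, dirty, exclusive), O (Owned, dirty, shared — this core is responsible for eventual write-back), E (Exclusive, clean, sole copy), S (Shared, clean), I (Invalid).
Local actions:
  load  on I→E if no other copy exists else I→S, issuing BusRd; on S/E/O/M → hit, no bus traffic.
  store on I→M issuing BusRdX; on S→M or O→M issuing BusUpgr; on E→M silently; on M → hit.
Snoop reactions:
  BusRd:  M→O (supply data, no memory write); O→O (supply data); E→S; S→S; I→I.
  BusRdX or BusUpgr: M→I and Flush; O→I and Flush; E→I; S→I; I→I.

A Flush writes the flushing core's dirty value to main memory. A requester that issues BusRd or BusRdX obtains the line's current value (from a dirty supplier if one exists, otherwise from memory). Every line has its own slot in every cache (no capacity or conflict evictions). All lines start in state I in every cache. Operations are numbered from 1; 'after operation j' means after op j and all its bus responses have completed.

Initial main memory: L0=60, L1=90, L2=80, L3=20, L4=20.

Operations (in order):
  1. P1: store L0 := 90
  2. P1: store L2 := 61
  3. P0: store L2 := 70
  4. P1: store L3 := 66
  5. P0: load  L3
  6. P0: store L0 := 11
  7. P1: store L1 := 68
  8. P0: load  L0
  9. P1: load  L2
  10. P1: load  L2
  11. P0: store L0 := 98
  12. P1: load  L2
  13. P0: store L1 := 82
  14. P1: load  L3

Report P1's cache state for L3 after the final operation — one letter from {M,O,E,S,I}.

step 1: P1: store L0 := 90  ⟶  IM  (L0)  txn=BusRdX  M[L0]=60
step 2: P1: store L2 := 61  ⟶  IM  (L2)  txn=BusRdX  M[L2]=80
step 3: P0: store L2 := 70  ⟶  MI  (L2)  txn=BusRdX+Flush  M[L2]=61
step 4: P1: store L3 := 66  ⟶  IM  (L3)  txn=BusRdX  M[L3]=20
step 5: P0: load  L3  ⟶  SO  (L3)  txn=BusRd  M[L3]=20
step 6: P0: store L0 := 11  ⟶  MI  (L0)  txn=BusRdX+Flush  M[L0]=90
step 7: P1: store L1 := 68  ⟶  IM  (L1)  txn=BusRdX  M[L1]=90
step 8: P0: load  L0  ⟶  MI  (L0)  txn=∅  M[L0]=90
step 9: P1: load  L2  ⟶  OS  (L2)  txn=BusRd  M[L2]=61
step 10: P1: load  L2  ⟶  OS  (L2)  txn=∅  M[L2]=61
step 11: P0: store L0 := 98  ⟶  MI  (L0)  txn=∅  M[L0]=90
step 12: P1: load  L2  ⟶  OS  (L2)  txn=∅  M[L2]=61
step 13: P0: store L1 := 82  ⟶  MI  (L1)  txn=BusRdX+Flush  M[L1]=68
step 14: P1: load  L3  ⟶  SO  (L3)  txn=∅  M[L3]=20

state = O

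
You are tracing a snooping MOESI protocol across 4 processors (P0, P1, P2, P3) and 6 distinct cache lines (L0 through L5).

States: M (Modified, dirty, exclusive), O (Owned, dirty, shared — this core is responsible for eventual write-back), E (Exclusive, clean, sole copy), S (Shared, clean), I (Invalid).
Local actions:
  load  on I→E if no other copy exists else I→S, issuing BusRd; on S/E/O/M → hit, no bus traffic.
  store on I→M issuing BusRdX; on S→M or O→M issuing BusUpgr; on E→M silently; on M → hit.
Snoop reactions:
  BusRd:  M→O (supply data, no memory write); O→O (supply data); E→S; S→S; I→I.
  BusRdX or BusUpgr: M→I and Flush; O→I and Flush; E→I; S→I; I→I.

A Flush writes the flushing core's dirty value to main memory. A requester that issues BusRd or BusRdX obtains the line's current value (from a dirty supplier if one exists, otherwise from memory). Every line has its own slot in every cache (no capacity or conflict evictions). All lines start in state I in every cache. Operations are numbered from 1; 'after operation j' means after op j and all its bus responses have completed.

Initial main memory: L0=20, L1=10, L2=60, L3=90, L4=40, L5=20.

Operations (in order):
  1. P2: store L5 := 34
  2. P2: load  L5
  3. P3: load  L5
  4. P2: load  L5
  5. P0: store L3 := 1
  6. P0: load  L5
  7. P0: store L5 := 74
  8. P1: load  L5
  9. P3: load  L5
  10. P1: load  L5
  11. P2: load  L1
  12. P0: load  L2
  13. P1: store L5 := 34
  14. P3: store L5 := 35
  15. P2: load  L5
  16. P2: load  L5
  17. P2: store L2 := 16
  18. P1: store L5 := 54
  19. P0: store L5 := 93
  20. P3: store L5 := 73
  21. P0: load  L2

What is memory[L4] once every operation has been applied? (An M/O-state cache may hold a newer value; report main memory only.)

memory[L4] = 40

1. P2: store L5 := 34  bus=[BusRdX]  L5: P0=I P1=I P2=M P3=I  mem[L5]=20
2. P2: load  L5  bus=[-]  L5: P0=I P1=I P2=M P3=I  mem[L5]=20
3. P3: load  L5  bus=[BusRd]  L5: P0=I P1=I P2=O P3=S  mem[L5]=20
4. P2: load  L5  bus=[-]  L5: P0=I P1=I P2=O P3=S  mem[L5]=20
5. P0: store L3 := 1  bus=[BusRdX]  L3: P0=M P1=I P2=I P3=I  mem[L3]=90
6. P0: load  L5  bus=[BusRd]  L5: P0=S P1=I P2=O P3=S  mem[L5]=20
7. P0: store L5 := 74  bus=[BusUpgr,Flush]  L5: P0=M P1=I P2=I P3=I  mem[L5]=34
8. P1: load  L5  bus=[BusRd]  L5: P0=O P1=S P2=I P3=I  mem[L5]=34
9. P3: load  L5  bus=[BusRd]  L5: P0=O P1=S P2=I P3=S  mem[L5]=34
10. P1: load  L5  bus=[-]  L5: P0=O P1=S P2=I P3=S  mem[L5]=34
11. P2: load  L1  bus=[BusRd]  L1: P0=I P1=I P2=E P3=I  mem[L1]=10
12. P0: load  L2  bus=[BusRd]  L2: P0=E P1=I P2=I P3=I  mem[L2]=60
13. P1: store L5 := 34  bus=[BusUpgr,Flush]  L5: P0=I P1=M P2=I P3=I  mem[L5]=74
14. P3: store L5 := 35  bus=[BusRdX,Flush]  L5: P0=I P1=I P2=I P3=M  mem[L5]=34
15. P2: load  L5  bus=[BusRd]  L5: P0=I P1=I P2=S P3=O  mem[L5]=34
16. P2: load  L5  bus=[-]  L5: P0=I P1=I P2=S P3=O  mem[L5]=34
17. P2: store L2 := 16  bus=[BusRdX]  L2: P0=I P1=I P2=M P3=I  mem[L2]=60
18. P1: store L5 := 54  bus=[BusRdX,Flush]  L5: P0=I P1=M P2=I P3=I  mem[L5]=35
19. P0: store L5 := 93  bus=[BusRdX,Flush]  L5: P0=M P1=I P2=I P3=I  mem[L5]=54
20. P3: store L5 := 73  bus=[BusRdX,Flush]  L5: P0=I P1=I P2=I P3=M  mem[L5]=93
21. P0: load  L2  bus=[BusRd]  L2: P0=S P1=I P2=O P3=I  mem[L2]=60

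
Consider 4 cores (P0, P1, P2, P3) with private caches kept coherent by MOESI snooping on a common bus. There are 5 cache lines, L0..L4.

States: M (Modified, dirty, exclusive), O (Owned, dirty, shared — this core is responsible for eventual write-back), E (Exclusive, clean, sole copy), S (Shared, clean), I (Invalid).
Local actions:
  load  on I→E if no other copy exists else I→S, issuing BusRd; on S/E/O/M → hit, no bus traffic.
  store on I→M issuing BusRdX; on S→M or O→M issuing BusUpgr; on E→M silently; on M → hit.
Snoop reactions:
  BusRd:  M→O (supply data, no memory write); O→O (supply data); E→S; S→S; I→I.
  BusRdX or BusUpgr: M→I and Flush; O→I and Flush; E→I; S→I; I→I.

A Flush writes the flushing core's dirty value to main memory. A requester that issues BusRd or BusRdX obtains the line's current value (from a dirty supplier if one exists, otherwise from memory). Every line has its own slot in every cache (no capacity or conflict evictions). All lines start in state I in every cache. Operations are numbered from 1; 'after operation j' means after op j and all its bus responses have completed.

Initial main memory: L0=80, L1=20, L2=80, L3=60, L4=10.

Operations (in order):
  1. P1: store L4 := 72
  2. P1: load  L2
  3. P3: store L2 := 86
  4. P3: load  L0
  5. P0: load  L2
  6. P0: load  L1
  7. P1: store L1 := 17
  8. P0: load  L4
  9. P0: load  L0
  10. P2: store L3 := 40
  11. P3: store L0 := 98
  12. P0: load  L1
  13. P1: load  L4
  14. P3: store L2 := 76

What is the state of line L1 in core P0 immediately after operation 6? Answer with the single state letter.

1. P1: store L4 := 72  bus=[BusRdX]  L4: P0=I P1=M P2=I P3=I  mem[L4]=10
2. P1: load  L2  bus=[BusRd]  L2: P0=I P1=E P2=I P3=I  mem[L2]=80
3. P3: store L2 := 86  bus=[BusRdX]  L2: P0=I P1=I P2=I P3=M  mem[L2]=80
4. P3: load  L0  bus=[BusRd]  L0: P0=I P1=I P2=I P3=E  mem[L0]=80
5. P0: load  L2  bus=[BusRd]  L2: P0=S P1=I P2=I P3=O  mem[L2]=80
6. P0: load  L1  bus=[BusRd]  L1: P0=E P1=I P2=I P3=I  mem[L1]=20
7. P1: store L1 := 17  bus=[BusRdX]  L1: P0=I P1=M P2=I P3=I  mem[L1]=20
8. P0: load  L4  bus=[BusRd]  L4: P0=S P1=O P2=I P3=I  mem[L4]=10
9. P0: load  L0  bus=[BusRd]  L0: P0=S P1=I P2=I P3=S  mem[L0]=80
10. P2: store L3 := 40  bus=[BusRdX]  L3: P0=I P1=I P2=M P3=I  mem[L3]=60
11. P3: store L0 := 98  bus=[BusUpgr]  L0: P0=I P1=I P2=I P3=M  mem[L0]=80
12. P0: load  L1  bus=[BusRd]  L1: P0=S P1=O P2=I P3=I  mem[L1]=20
13. P1: load  L4  bus=[-]  L4: P0=S P1=O P2=I P3=I  mem[L4]=10
14. P3: store L2 := 76  bus=[BusUpgr]  L2: P0=I P1=I P2=I P3=M  mem[L2]=80

state = E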